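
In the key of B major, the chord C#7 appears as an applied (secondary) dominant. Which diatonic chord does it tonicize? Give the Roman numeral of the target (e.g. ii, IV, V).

V

The chord is a dominant seventh chord on C#.
A dominant resolves down a perfect fifth: C# → F#. In B major, F# is scale degree 5, i.e. V.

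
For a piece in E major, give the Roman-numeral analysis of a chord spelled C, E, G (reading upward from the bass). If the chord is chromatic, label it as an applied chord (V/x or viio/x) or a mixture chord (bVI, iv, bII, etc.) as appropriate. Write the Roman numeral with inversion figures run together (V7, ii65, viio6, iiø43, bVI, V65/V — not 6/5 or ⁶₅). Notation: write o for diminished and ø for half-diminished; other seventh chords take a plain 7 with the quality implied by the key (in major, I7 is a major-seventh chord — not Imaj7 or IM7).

bVI

Stacked in thirds the chord is C-E-G: a major triad on C.
C is the lowered sixth degree of E major (diatonic 6 would be C#). This is a major triad on the lowered sixth degree, borrowed from the parallel minor.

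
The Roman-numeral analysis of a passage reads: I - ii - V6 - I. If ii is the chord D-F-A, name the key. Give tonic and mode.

C major

The chord Dm is a minor triad rooted on D; its label is ii.
Counting down one scale step from D places the tonic on C; a minor triad on degree 2 is diatonic only in major.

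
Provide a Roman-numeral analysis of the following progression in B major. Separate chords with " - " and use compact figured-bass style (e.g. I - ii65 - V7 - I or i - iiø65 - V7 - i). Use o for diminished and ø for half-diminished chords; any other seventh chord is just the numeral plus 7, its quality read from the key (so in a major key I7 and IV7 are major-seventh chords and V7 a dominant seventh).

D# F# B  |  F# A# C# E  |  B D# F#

I6 - V7 - I

D#-F#-B: major triad on B = scale degree 1 → I6.
F#-A#-C#-E: root F# is the dominant; dominant seventh chord there is V7.
B-D#-F#: major triad on B = scale degree 1 → I.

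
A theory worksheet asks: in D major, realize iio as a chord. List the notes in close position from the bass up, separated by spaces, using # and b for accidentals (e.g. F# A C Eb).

E G Bb

iio is the diminished supertonic triad, borrowed from the parallel minor. In D major that root is E.
So the chord is E-G-Bb.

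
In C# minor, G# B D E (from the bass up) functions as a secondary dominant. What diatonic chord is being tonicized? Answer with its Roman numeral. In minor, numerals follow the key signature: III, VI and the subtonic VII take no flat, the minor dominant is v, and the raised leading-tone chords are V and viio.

VI

The chord is a dominant seventh chord on E.
A dominant resolves down a perfect fifth: E → A. In C# minor, A is scale degree 6, i.e. VI.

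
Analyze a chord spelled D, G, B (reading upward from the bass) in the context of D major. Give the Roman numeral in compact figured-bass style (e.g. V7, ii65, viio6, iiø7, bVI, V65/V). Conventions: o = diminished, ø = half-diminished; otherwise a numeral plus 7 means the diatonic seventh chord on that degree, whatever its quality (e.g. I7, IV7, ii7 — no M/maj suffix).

IV64

Stacked in thirds the chord is G-B-D: a major triad on G.
In D major, G is the subdominant; the diatonic major triad there is IV.
With D in the bass the chord is in second inversion, so the figured bass is 64.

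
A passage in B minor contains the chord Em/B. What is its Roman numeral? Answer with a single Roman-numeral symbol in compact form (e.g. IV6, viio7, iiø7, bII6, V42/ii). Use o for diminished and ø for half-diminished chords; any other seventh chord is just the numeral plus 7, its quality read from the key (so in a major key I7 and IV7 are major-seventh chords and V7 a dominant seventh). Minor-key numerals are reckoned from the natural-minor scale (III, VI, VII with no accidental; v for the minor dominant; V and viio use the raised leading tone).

iv64

Stacked in thirds the chord is E-G-B: a minor triad on E.
In B minor, E is the subdominant; the diatonic minor triad there is iv.
With B in the bass the chord is in second inversion, so the figured bass is 64.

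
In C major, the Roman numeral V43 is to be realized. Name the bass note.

D

V in C major has root G; the chord is G-B-D-F.
The figure 43 means second inversion — the fifth is in the bass.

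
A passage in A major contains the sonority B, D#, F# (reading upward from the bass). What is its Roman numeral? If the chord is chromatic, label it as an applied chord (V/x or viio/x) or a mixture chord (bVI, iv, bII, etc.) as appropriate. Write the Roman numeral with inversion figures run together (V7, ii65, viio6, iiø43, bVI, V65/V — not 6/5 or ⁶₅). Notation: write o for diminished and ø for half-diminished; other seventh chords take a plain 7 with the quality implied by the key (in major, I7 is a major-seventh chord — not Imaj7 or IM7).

V/V

The pitches B-D#-F# form a major triad rooted on B.
B is not a diatonic chord root with this quality in A major, but it lies a perfect fifth above E (V), so the chord functions as an applied dominant of V.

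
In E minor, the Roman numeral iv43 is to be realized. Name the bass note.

E

iv in E minor has root A; the chord is A-C-E-G.
The figure 43 means second inversion — the fifth is in the bass.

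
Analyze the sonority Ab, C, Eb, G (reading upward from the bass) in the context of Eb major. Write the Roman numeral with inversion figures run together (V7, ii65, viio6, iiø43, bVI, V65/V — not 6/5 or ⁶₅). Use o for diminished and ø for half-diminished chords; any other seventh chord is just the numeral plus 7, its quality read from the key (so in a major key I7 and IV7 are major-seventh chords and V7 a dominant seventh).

The pitches Ab-C-Eb-G form a major seventh chord rooted on Ab.
In Eb major, Ab is the subdominant; the diatonic major seventh chord there is IV7.

IV7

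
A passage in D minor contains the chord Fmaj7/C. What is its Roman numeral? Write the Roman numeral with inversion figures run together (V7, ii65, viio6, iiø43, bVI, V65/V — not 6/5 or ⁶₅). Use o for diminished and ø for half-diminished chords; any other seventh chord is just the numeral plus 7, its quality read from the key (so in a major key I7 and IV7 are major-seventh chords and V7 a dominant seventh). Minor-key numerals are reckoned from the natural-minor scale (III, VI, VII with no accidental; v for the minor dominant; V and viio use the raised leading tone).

III43

Stacked in thirds the chord is F-A-C-E: a major seventh chord on F.
In D minor, F is the mediant; the diatonic major seventh chord there is III7.
With C in the bass the chord is in second inversion, so the figured bass is 43.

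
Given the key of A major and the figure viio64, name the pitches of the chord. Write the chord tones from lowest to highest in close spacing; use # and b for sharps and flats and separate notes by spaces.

D G# B

The numeral's case and figure indicate a diminished triad. In A major its root, scale degree 7, is G#.
Stacking thirds from G# gives G#-B-D.
With the 64 figure the chord is in second inversion; from the bass D upward in close position it reads D-G#-B.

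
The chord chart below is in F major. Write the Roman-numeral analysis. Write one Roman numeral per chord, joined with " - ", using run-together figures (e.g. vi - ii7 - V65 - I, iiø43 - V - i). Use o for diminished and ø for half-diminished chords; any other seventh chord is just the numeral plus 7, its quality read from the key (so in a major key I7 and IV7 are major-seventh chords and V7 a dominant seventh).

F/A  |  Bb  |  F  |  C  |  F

F/A: root F is the tonic; major triad there is I6.
Bb: root Bb is the subdominant; major triad there is IV.
F: major triad on F = scale degree 1 → I.
C has root C, degree 5 in F major, so V.
F: major triad on F = scale degree 1 → I.

I6 - IV - I - V - I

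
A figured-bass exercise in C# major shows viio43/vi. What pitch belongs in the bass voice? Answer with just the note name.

The applied chord viio43/vi is rooted on G##: G##-B#-D#-F#.
The figure 43 means second inversion — the fifth is in the bass.

D#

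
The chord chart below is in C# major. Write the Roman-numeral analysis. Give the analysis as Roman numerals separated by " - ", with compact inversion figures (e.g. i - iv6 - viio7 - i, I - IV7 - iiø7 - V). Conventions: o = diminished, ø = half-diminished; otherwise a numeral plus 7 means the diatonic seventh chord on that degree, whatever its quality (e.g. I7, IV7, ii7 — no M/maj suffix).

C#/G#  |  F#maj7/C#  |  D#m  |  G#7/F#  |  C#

I64 - IV43 - ii - V42 - I

C#/G#: major triad on C# = scale degree 1 → I64.
F#maj7/C#: major seventh chord on F# = scale degree 4 → IV43.
D#m: root D# is the supertonic; minor triad there is ii.
G#7/F#: root G# is the dominant; dominant seventh chord there is V42.
C#: root C# is the tonic; major triad there is I.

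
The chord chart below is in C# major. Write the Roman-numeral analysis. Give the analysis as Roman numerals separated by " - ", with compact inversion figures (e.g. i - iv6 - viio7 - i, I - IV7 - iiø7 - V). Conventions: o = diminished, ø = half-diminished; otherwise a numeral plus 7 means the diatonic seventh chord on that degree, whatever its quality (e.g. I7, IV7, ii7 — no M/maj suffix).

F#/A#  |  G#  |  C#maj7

IV6 - V - I7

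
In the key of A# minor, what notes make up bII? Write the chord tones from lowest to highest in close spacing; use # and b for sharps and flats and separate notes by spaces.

bII is the Neapolitan chord — a major triad on the lowered second degree. In A# minor that root is B.
So the chord is B-D#-F#, a major triad.

B D# F#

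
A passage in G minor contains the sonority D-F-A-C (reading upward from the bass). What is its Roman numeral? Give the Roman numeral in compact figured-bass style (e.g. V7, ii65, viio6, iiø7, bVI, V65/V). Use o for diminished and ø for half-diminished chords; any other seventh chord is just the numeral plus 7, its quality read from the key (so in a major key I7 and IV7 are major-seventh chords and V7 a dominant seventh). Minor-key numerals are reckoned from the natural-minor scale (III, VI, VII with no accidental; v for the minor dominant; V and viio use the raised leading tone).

v7

Stacked in thirds the chord is D-F-A-C: a minor seventh chord on D.
D is scale degree 5 in G minor, and a minor seventh chord on that degree is written v7.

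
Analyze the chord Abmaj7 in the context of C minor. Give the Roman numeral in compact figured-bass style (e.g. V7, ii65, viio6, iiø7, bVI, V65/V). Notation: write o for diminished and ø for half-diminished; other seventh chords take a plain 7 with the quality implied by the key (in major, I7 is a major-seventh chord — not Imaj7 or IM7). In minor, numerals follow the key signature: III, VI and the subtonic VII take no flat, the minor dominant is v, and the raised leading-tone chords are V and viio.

Stacked in thirds the chord is Ab-C-Eb-G: a major seventh chord on Ab.
Ab is scale degree 6 in C minor, and a major seventh chord on that degree is written VI7.

VI7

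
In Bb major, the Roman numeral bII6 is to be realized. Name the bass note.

Eb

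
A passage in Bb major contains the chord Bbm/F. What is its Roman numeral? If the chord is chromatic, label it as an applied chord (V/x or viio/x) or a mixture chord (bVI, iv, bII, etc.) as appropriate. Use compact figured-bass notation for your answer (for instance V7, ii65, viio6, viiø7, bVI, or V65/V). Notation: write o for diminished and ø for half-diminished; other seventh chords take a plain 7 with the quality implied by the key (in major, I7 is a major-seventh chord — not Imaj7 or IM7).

The pitches Bb-Db-F form a minor triad rooted on Bb.
Bb is the first degree of Bb major. This is the minor tonic, borrowed from the parallel minor.
With F in the bass the chord is in second inversion, so the figured bass is 64.

i64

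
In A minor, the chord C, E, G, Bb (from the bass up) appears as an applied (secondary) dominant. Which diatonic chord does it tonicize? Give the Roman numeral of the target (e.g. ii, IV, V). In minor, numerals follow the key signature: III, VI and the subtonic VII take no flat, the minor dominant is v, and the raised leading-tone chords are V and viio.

The chord is a dominant seventh chord on C.
A dominant resolves down a perfect fifth: C → F. In A minor, F is scale degree 6, i.e. VI.

VI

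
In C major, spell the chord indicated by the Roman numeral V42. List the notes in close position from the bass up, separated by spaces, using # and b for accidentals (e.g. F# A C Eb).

In C major, the dominant is G, and the diatonic chord built there is a dominant seventh chord.
Stacking thirds from G gives G-B-D-F.
The figured bass 42 indicates third inversion, placing the seventh (F) in the bass: F-G-B-D.

F G B D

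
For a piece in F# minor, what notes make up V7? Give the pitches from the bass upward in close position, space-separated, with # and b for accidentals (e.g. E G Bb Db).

In F# minor, scale degree 5 is C#. The dominant is major (leading tone raised), so V is a dominant seventh chord.
Stacking thirds from C# gives C#-E#-G#-B.

C# E# G# B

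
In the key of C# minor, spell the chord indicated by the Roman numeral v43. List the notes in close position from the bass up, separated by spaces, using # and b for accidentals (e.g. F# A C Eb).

D# F# G# B

In C# minor, scale degree 5 is G#, and the diatonic chord built there is a minor seventh chord.
Stacking thirds from G# gives G#-B-D#-F#.
With the 43 figure the chord is in second inversion; from the bass D# upward in close position it reads D#-F#-G#-B.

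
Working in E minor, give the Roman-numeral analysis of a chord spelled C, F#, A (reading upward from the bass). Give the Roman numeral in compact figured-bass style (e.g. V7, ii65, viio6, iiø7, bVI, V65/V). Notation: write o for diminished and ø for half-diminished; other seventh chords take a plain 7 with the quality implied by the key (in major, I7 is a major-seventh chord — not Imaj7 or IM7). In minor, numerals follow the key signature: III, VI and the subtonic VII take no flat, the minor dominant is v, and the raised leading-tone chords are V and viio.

Stacked in thirds the chord is F#-A-C: a diminished triad on F#.
F# is scale degree 2 in E minor, and a diminished triad on that degree is written iio.
With C in the bass the chord is in second inversion, so the figured bass is 64.

iio64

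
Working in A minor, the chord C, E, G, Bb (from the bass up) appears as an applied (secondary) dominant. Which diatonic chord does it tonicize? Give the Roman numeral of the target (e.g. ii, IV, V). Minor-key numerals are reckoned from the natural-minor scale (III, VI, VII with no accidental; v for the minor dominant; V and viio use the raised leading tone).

VI

The chord is a dominant seventh chord on C.
A dominant resolves down a perfect fifth: C → F. In A minor, F is scale degree 6, i.e. VI.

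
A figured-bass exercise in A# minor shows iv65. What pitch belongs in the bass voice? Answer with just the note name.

F#

iv in A# minor has root D#; the chord is D#-F#-A#-C#.
The figure 65 means first inversion — the third is in the bass.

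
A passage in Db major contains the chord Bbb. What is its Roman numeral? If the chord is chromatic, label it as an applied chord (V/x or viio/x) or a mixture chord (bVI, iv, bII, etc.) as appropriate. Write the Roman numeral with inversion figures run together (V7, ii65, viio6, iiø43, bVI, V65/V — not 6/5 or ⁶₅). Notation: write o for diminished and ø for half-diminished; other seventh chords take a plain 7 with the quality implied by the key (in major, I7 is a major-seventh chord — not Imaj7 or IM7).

bVI

Stacked in thirds the chord is Bbb-Db-Fb: a major triad on Bbb.
Bbb is the lowered sixth degree of Db major (diatonic 6 would be Bb). This is a major triad on the lowered sixth degree, borrowed from the parallel minor.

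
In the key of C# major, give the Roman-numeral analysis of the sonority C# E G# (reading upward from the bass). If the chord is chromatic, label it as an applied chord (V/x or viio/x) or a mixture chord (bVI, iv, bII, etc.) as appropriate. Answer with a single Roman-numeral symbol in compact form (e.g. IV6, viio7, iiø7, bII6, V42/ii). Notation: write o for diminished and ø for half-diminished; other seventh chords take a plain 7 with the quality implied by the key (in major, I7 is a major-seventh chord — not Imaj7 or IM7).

i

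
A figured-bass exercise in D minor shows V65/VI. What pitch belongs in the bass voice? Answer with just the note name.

The applied chord V65/VI is rooted on F: F-A-C-Eb.
The figure 65 means first inversion — the third is in the bass.

A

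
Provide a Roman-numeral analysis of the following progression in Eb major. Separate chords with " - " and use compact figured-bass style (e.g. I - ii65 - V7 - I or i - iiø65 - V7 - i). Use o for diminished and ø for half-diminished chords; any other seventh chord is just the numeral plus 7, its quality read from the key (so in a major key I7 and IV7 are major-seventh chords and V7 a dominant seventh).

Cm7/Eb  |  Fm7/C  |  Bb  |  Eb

Cm7/Eb has root C, degree 6 in Eb major, so vi65.
Fm7/C: minor seventh chord on F = scale degree 2 → ii43.
Bb has root Bb, degree 5 in Eb major, so V.
Eb has root Eb, degree 1 in Eb major, so I.

vi65 - ii43 - V - I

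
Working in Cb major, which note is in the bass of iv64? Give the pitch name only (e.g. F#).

Cb

iv in Cb major has root Fb; the chord is Fb-Abb-Cb.
The figure 64 means second inversion — the fifth is in the bass.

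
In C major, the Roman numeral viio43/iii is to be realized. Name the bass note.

A

The applied chord viio43/iii is rooted on D#: D#-F#-A-C.
The figure 43 means second inversion — the fifth is in the bass.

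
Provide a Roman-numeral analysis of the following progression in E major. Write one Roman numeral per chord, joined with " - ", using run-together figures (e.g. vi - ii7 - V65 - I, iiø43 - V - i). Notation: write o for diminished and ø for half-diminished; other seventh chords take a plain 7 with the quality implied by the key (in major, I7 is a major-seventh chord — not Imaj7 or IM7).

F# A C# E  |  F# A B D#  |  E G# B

F#-A-C#-E: root F# is the supertonic; minor seventh chord there is ii7.
F#-A-B-D#: root B is the dominant; dominant seventh chord there is V43.
E-G#-B: root E is the tonic; major triad there is I.

ii7 - V43 - I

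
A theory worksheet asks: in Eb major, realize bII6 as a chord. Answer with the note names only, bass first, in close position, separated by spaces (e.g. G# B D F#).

Scale degree 2 in Eb major is F; lowering it a half step gives Fb. bII6 is the Neapolitan sixth — a major triad on the lowered second degree, here in its customary first inversion.
So the chord is Fb-Ab-Cb, a major triad.
The figured bass 6 indicates first inversion, placing the third (Ab) in the bass: Ab-Cb-Fb.

Ab Cb Fb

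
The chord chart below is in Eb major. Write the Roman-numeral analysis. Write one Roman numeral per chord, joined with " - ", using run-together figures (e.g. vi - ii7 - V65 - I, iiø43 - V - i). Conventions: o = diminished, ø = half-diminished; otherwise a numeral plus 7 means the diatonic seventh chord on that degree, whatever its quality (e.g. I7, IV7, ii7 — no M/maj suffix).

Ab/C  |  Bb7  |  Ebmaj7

IV6 - V7 - I7

Ab/C has root Ab, degree 4 in Eb major, so IV6.
Bb7: root Bb is the dominant; dominant seventh chord there is V7.
Ebmaj7: root Eb is the tonic; major seventh chord there is I7.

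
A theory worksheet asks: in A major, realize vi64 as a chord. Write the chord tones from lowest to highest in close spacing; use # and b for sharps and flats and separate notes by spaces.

C# F# A

In A major, scale degree 6 is F#, and the diatonic chord built there is a minor triad.
Stacking thirds from F# gives F#-A-C#.
The figured bass 64 indicates second inversion, placing the fifth (C#) in the bass: C#-F#-A.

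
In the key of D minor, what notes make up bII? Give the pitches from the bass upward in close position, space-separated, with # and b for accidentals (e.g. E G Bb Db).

bII is the Neapolitan chord — a major triad on the lowered second degree. In D minor that root is Eb.
So the chord is Eb-G-Bb.

Eb G Bb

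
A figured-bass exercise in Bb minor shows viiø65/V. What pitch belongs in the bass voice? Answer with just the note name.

The applied chord viiø65/V is rooted on E: E-G-Bb-D.
The figure 65 means first inversion — the third is in the bass.

G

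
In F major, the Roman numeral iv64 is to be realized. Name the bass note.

iv in F major has root Bb; the chord is Bb-Db-F.
The figure 64 means second inversion — the fifth is in the bass.

F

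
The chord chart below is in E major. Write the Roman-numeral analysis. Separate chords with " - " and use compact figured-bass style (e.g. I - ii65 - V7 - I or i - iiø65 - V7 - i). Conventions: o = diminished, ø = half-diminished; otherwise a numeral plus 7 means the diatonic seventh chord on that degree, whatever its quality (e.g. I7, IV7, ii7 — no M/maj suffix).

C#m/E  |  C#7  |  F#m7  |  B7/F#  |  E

C#m/E: root C# is the submediant; minor triad there is vi6.
C#7: a dominant seventh chord on C#, the applied dominant of ii → V7/ii.
F#m7: root F# is the supertonic; minor seventh chord there is ii7.
B7/F#: root B is the dominant; dominant seventh chord there is V43.
E: root E is the tonic; major triad there is I.

vi6 - V7/ii - ii7 - V43 - I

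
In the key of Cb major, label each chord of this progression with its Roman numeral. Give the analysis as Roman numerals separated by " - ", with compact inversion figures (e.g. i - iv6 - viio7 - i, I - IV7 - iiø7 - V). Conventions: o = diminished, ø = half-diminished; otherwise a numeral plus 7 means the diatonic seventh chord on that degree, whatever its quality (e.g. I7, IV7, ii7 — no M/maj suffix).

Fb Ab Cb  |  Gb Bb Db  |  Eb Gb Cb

Fb-Ab-Cb has root Fb, degree 4 in Cb major, so IV.
Gb-Bb-Db has root Gb, degree 5 in Cb major, so V.
Eb-Gb-Cb has root Cb, degree 1 in Cb major, so I6.

IV - V - I6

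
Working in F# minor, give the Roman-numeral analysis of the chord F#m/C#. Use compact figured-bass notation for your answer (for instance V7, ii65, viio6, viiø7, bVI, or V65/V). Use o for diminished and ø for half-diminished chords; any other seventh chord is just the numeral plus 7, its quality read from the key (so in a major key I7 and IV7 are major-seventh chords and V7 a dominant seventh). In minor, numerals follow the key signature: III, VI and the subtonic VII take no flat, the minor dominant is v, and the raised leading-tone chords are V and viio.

Stacked in thirds the chord is F#-A-C#: a minor triad on F#.
In F# minor, F# is the tonic; the diatonic minor triad there is i.
With C# in the bass the chord is in second inversion, so the figured bass is 64.

i64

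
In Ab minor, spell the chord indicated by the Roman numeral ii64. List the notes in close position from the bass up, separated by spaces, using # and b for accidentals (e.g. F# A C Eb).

F Bb Db

Scale degree 2 in Ab minor is Bb; here the chord built on it is altered to a minor triad. ii64 is the minor supertonic, borrowed from the parallel major (the Dorian ii).
So the chord is Bb-Db-F, a minor triad.
The figured bass 64 indicates second inversion, placing the fifth (F) in the bass: F-Bb-Db.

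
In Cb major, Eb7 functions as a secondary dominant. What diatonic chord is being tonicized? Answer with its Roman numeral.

vi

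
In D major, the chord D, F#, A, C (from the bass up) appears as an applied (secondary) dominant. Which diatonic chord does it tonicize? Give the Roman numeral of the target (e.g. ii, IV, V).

IV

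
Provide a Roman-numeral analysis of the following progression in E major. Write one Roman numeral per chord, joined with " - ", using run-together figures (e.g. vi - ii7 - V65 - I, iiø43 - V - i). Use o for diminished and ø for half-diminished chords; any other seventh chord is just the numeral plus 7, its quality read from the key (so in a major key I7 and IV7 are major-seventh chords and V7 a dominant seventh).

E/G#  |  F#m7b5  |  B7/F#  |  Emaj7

I6 - iiø7 - V43 - I7

E/G#: root E is the tonic; major triad there is I6.
F#m7b5: F# with this quality isn't in the key; it's iiø7, borrowed from the parallel minor.
B7/F#: dominant seventh chord on B = scale degree 5 → V43.
Emaj7: major seventh chord on E = scale degree 1 → I7.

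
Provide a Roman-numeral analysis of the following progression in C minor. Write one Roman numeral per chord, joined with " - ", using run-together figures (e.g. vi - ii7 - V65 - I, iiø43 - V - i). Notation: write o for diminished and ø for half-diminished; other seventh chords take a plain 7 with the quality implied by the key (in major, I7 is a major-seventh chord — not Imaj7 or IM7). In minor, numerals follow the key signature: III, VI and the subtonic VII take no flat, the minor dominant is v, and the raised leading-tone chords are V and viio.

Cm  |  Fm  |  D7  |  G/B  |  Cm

i - iv - V7/V - V6 - i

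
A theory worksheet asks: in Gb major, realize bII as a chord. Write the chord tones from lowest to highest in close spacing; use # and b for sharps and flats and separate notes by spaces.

bII is the Neapolitan chord — a major triad on the lowered second degree. In Gb major that root is Abb.
So the chord is Abb-Cb-Ebb, a major triad.

Abb Cb Ebb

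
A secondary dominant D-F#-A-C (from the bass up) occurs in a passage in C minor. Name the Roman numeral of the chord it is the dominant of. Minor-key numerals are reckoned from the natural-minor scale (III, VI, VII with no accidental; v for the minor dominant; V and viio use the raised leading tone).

V

The chord is a dominant seventh chord on D.
A dominant resolves down a perfect fifth: D → G. In C minor, G is scale degree 5, i.e. V.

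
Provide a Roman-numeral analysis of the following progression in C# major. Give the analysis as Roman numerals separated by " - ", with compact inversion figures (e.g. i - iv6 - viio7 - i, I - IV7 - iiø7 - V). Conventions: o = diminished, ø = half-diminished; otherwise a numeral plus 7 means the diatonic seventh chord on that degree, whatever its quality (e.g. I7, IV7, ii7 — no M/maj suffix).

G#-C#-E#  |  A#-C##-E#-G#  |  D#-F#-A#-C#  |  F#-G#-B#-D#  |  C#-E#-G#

I64 - V7/ii - ii7 - V42 - I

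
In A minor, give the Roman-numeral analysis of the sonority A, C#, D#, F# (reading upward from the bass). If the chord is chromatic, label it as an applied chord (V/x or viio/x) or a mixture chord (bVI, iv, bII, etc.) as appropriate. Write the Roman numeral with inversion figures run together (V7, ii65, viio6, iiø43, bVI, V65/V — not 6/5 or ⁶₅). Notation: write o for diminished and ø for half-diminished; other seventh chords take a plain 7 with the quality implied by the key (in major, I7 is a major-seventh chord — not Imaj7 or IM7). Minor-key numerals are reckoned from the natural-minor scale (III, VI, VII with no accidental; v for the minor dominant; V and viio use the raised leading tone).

viiø43/V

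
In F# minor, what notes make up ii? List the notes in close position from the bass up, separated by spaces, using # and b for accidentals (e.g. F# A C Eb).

G# B D#

ii is the minor supertonic, borrowed from the parallel major (the Dorian ii). In F# minor that root is G#.
So the chord is G#-B-D#.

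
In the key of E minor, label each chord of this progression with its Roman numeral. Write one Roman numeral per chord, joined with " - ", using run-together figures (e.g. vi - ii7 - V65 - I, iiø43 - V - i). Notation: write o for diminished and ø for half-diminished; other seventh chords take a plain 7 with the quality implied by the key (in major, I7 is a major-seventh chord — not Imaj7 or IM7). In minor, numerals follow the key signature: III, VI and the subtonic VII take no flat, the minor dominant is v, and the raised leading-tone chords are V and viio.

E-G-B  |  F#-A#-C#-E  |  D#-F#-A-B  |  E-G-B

i - V7/V - V65 - i

E-G-B: root E is the tonic; minor triad there is i.
F#-A#-C#-E is the secondary dominant of V (dominant seventh chord on F#): V7/V.
D#-F#-A-B: dominant seventh chord on B = scale degree 5 → V65.
E-G-B: minor triad on E = scale degree 1 → i.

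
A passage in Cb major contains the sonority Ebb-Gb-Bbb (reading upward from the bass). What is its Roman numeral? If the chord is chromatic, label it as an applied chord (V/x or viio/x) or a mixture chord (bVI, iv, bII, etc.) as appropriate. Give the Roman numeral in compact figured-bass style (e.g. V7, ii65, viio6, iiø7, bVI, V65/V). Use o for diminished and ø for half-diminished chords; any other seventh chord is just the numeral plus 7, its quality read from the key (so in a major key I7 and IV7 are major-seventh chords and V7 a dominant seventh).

bIII

The pitches Ebb-Gb-Bbb form a major triad rooted on Ebb.
Ebb is the lowered third degree of Cb major (diatonic 3 would be Eb). This is a major triad on the lowered third degree, borrowed from the parallel minor.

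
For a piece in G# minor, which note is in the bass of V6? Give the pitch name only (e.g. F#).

F##

V in G# minor has root D#; the chord is D#-F##-A#.
The figure 6 means first inversion — the third is in the bass.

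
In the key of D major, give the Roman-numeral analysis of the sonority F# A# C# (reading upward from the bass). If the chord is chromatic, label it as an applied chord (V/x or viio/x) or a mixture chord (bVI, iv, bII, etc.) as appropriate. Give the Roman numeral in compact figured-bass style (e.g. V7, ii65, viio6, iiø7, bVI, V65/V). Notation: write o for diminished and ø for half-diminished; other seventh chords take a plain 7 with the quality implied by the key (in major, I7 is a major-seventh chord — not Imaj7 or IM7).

V/vi

Stacked in thirds the chord is F#-A#-C#: a major triad on F#.
F# is not a diatonic chord root with this quality in D major, but it lies a perfect fifth above B (vi), so the chord functions as an applied dominant of vi.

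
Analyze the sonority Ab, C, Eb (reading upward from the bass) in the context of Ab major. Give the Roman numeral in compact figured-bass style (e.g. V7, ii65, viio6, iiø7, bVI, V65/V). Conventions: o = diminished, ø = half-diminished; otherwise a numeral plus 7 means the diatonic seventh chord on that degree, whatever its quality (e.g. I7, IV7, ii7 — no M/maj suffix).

I

The pitches Ab-C-Eb form a major triad rooted on Ab.
Ab is scale degree 1 in Ab major, and a major triad on that degree is written I.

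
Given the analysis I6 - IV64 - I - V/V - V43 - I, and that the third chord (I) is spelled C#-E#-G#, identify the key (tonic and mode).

The anchor chord is a major triad on C#, labeled I.
If C# is scale degree 1 and the mode makes that degree carry a major triad, the tonic is C# and the mode is major.

C# major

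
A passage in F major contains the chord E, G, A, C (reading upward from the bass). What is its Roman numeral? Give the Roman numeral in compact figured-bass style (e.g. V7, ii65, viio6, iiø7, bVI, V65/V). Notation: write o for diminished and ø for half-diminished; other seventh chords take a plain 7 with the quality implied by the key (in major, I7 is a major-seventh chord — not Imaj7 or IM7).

The pitches A-C-E-G form a minor seventh chord rooted on A.
A is scale degree 3 in F major, and a minor seventh chord on that degree is written iii7.
With E in the bass the chord is in second inversion, so the figured bass is 43.

iii43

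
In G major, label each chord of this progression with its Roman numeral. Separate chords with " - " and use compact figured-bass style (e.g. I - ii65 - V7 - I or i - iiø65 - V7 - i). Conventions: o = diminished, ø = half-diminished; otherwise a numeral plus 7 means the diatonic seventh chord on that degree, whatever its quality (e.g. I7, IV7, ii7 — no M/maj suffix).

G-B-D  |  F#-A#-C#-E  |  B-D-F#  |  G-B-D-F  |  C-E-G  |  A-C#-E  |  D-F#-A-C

G-B-D: major triad on G = scale degree 1 → I.
F#-A#-C#-E: chromatic; F# is V of iii, so V7/iii.
B-D-F#: minor triad on B = scale degree 3 → iii.
G-B-D-F: chromatic; G is V of IV, so V7/IV.
C-E-G has root C, degree 4 in G major, so IV.
A-C#-E is the secondary dominant of V (major triad on A): V/V.
D-F#-A-C has root D, degree 5 in G major, so V7.

I - V7/iii - iii - V7/IV - IV - V/V - V7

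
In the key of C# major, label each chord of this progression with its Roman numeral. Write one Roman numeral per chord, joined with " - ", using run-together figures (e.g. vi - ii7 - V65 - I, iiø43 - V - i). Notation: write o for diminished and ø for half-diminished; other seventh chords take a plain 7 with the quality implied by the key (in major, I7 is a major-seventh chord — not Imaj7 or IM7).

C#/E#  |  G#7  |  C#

C#/E#: major triad on C# = scale degree 1 → I6.
G#7: dominant seventh chord on G# = scale degree 5 → V7.
C#: major triad on C# = scale degree 1 → I.

I6 - V7 - I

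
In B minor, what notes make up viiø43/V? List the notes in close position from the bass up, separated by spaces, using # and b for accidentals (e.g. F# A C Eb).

viiø43/V is a secondary leading-tone chord. The target V is F# in B minor; the applied chord is rooted a semitone below, on E#.
Building a half-diminished seventh chord on E# gives E#-G#-B-D#.
The figured bass 43 indicates second inversion, placing the fifth (B) in the bass: B-D#-E#-G#.

B D# E# G#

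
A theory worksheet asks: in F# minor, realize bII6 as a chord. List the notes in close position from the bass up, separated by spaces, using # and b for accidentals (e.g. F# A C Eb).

B D G

Scale degree 2 in F# minor is G#; lowering it a half step gives G. bII6 is the Neapolitan sixth — a major triad on the lowered second degree, here in its customary first inversion.
So the chord is G-B-D.
With the 6 figure the chord is in first inversion; from the bass B upward in close position it reads B-D-G.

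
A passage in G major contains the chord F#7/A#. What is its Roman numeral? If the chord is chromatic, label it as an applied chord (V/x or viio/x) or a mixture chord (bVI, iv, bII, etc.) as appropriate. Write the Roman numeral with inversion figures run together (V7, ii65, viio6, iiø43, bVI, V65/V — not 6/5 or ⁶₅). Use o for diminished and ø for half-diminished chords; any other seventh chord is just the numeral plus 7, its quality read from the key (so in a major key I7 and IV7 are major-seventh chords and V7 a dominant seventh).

Stacked in thirds the chord is F#-A#-C#-E: a dominant seventh chord on F#.
F# is not a diatonic chord root with this quality in G major, but it lies a perfect fifth above B (iii), so the chord functions as an applied dominant of iii.
With A# in the bass the chord is in first inversion, so the figured bass is 65.

V65/iii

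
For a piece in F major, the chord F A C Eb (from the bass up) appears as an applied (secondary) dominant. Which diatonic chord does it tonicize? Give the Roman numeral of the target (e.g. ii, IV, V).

IV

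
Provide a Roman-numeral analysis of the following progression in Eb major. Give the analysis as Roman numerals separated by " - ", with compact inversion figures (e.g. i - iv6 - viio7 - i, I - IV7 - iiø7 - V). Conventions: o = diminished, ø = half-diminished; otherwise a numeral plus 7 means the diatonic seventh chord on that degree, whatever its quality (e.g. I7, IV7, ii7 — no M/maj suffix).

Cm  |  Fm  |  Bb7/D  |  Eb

vi - ii - V65 - I

Cm has root C, degree 6 in Eb major, so vi.
Fm: root F is the supertonic; minor triad there is ii.
Bb7/D has root Bb, degree 5 in Eb major, so V65.
Eb has root Eb, degree 1 in Eb major, so I.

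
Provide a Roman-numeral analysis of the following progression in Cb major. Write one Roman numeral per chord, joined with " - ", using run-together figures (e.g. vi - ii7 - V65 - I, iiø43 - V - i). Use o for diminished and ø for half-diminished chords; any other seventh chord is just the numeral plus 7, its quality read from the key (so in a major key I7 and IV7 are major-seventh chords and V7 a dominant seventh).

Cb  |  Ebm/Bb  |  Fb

I - iii64 - IV

Cb: root Cb is the tonic; major triad there is I.
Ebm/Bb: root Eb is the mediant; minor triad there is iii64.
Fb has root Fb, degree 4 in Cb major, so IV.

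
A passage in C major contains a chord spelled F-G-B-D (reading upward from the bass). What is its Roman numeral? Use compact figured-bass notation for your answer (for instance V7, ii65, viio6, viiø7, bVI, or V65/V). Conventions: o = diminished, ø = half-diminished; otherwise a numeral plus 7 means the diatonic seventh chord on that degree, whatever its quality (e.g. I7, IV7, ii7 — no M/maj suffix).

V42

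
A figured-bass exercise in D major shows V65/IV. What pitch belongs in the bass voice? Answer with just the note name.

F#

The applied chord V65/IV is rooted on D: D-F#-A-C.
The figure 65 means first inversion — the third is in the bass.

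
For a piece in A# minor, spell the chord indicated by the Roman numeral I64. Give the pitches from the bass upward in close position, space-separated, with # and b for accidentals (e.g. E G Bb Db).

Scale degree 1 in A# minor is A#; here the chord built on it is altered to a major triad. I64 is the major tonic (Picardy third), borrowed from the parallel major.
So the chord is A#-C##-E#.
With the 64 figure the chord is in second inversion; from the bass E# upward in close position it reads E#-A#-C##.

E# A# C##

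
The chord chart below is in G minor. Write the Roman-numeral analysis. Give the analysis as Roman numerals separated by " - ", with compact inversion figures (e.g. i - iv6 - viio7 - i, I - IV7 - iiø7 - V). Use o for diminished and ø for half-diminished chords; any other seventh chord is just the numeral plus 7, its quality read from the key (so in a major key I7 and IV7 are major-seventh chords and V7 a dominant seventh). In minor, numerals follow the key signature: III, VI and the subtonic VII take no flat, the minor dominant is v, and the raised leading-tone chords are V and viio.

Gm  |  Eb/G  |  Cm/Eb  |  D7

Gm has root G, degree 1 in G minor, so i.
Eb/G: root Eb is the submediant; major triad there is VI6.
Cm/Eb: root C is the subdominant; minor triad there is iv6.
D7: dominant seventh chord on D = scale degree 5 → V7.

i - VI6 - iv6 - V7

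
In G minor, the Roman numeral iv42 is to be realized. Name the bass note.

iv in G minor has root C; the chord is C-Eb-G-Bb.
The figure 42 means third inversion — the seventh is in the bass.

Bb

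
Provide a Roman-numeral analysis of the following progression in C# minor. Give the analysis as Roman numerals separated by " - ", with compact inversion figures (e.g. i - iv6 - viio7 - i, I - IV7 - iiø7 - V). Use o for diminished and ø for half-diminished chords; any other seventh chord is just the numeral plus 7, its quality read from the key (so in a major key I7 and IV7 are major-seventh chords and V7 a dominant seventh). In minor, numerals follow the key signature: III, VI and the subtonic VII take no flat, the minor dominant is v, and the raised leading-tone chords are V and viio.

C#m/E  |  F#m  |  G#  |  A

C#m/E has root C#, degree 1 in C# minor, so i6.
F#m: root F# is the subdominant; minor triad there is iv.
G#: major triad on G# = scale degree 5 → V.
A has root A, degree 6 in C# minor, so VI.

i6 - iv - V - VI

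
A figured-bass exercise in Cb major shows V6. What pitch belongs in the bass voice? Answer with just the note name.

Bb

V in Cb major has root Gb; the chord is Gb-Bb-Db.
The figure 6 means first inversion — the third is in the bass.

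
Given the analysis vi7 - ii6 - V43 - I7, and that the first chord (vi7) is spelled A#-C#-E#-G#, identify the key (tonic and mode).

The chord A#m7 is a minor seventh chord rooted on A#; its label is vi7.
Counting down 5 scale steps from A# places the tonic on C#; a minor seventh chord on degree 6 is diatonic only in major.

C# major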